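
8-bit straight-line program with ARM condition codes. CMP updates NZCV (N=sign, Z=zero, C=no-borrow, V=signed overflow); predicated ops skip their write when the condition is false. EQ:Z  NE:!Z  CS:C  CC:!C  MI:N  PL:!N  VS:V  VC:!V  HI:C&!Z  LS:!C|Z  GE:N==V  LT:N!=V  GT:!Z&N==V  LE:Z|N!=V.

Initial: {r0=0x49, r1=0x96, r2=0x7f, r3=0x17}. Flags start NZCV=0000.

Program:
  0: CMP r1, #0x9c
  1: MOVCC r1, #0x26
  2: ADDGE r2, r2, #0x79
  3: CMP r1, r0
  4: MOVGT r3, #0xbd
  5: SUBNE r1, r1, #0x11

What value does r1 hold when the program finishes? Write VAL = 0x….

VAL = 0x15

[0] flags=1000 → (cmp)
[1] flags=1000 CC?T → r1=0x26
[2] flags=1000 GE?F → skip
[3] flags=1000 → (cmp)
[4] flags=1000 GT?F → skip
[5] flags=1000 NE?T → r1=0x15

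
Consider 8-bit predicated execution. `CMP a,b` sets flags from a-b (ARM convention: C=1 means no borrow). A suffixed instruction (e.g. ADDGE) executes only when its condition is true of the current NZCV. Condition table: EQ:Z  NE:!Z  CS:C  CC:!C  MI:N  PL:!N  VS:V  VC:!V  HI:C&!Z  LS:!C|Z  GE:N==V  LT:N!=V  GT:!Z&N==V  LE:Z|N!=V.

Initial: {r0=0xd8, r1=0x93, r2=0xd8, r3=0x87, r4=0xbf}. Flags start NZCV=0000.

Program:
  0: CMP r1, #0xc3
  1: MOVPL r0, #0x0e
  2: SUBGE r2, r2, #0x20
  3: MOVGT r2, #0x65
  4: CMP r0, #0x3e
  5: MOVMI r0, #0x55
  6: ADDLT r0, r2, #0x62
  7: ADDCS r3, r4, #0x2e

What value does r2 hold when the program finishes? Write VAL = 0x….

VAL = 0xd8

0: ✓ CMP  NZCV=1000
1: · MOVPL
2: · SUBGE
3: · MOVGT
4: ✓ CMP  NZCV=1010
5: ✓ MOVMI  r0←0x55
6: ✓ ADDLT  r0←0x3a
7: ✓ ADDCS  r3←0xed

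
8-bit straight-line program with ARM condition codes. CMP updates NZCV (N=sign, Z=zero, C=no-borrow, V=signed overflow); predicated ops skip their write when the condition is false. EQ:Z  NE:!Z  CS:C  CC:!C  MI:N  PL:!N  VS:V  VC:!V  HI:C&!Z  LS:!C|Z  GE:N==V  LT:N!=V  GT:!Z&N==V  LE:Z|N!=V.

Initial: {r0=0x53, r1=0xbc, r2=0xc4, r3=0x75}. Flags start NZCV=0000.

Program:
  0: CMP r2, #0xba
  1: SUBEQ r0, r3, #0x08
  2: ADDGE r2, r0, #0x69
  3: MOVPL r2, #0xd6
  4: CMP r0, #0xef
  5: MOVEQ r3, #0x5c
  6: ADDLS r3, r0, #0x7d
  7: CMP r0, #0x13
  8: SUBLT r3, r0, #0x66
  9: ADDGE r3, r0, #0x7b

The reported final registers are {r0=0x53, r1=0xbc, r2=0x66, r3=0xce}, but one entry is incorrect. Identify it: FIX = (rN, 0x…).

[0] flags=0010 → (cmp)
[1] flags=0010 EQ?F → skip
[2] flags=0010 GE?T → r2=0xbc
[3] flags=0010 PL?T → r2=0xd6
[4] flags=0000 → (cmp)
[5] flags=0000 EQ?F → skip
[6] flags=0000 LS?T → r3=0xd0
[7] flags=0010 → (cmp)
[8] flags=0010 LT?F → skip
[9] flags=0010 GE?T → r3=0xce

FIX = (r2, 0xd6)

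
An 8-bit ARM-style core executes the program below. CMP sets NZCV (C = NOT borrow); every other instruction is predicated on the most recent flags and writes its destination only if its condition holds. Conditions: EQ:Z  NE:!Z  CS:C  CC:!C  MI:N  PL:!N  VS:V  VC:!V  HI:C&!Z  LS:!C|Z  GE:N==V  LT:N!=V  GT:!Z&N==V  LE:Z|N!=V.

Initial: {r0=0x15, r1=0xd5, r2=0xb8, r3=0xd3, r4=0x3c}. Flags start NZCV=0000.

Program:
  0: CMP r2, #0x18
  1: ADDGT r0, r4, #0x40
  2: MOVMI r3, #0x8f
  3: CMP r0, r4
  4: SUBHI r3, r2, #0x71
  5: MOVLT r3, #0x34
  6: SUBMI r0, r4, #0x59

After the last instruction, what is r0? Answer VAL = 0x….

VAL = 0xe3

[0] flags=1010 → (cmp)
[1] flags=1010 GT?F → skip
[2] flags=1010 MI?T → r3=0x8f
[3] flags=1000 → (cmp)
[4] flags=1000 HI?F → skip
[5] flags=1000 LT?T → r3=0x34
[6] flags=1000 MI?T → r0=0xe3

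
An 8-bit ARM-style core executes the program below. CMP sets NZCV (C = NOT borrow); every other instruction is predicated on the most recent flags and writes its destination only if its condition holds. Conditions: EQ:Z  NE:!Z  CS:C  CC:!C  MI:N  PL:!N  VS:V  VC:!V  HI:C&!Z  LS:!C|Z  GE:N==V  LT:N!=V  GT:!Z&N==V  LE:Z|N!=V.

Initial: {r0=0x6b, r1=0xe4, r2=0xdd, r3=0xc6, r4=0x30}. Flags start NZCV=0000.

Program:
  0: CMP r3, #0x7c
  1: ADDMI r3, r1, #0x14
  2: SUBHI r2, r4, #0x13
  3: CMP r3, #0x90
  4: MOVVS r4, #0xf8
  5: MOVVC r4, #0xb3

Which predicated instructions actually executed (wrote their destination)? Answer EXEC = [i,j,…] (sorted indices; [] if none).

EXEC = [2,5]

[0] flags=0011 → (cmp)
[1] flags=0011 MI?F → skip
[2] flags=0011 HI?T → r2=0x1d
[3] flags=0010 → (cmp)
[4] flags=0010 VS?F → skip
[5] flags=0010 VC?T → r4=0xb3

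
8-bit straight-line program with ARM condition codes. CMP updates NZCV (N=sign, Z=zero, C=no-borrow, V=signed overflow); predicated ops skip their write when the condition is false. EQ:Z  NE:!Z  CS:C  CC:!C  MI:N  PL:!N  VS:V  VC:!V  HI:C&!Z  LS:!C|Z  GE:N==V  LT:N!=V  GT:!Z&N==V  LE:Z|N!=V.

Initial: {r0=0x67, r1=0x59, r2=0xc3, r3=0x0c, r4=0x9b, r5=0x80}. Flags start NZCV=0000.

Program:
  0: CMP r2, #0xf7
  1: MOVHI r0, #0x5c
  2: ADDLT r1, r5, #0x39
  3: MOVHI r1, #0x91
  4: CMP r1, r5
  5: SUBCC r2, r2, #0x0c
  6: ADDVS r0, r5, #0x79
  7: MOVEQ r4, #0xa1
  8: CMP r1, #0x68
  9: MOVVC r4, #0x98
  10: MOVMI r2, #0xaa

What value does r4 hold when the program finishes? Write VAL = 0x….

[0] flags=1000 → (cmp)
[1] flags=1000 HI?F → skip
[2] flags=1000 LT?T → r1=0xb9
[3] flags=1000 HI?F → skip
[4] flags=0010 → (cmp)
[5] flags=0010 CC?F → skip
[6] flags=0010 VS?F → skip
[7] flags=0010 EQ?F → skip
[8] flags=0011 → (cmp)
[9] flags=0011 VC?F → skip
[10] flags=0011 MI?F → skip

VAL = 0x9b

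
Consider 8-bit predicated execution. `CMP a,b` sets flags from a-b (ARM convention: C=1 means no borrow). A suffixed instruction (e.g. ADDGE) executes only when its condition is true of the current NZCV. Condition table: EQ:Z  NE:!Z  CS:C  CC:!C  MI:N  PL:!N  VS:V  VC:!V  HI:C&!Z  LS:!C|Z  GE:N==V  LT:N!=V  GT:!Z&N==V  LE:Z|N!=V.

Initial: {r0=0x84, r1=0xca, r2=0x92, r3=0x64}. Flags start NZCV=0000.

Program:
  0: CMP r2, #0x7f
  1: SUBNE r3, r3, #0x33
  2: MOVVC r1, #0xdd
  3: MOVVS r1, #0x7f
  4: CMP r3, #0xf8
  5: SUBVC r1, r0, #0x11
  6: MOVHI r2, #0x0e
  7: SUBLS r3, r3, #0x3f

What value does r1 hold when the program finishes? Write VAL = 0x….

0: ✓ CMP  NZCV=0011
1: ✓ SUBNE  r3←0x31
2: · MOVVC
3: ✓ MOVVS  r1←0x7f
4: ✓ CMP  NZCV=0000
5: ✓ SUBVC  r1←0x73
6: · MOVHI
7: ✓ SUBLS  r3←0xf2

VAL = 0x73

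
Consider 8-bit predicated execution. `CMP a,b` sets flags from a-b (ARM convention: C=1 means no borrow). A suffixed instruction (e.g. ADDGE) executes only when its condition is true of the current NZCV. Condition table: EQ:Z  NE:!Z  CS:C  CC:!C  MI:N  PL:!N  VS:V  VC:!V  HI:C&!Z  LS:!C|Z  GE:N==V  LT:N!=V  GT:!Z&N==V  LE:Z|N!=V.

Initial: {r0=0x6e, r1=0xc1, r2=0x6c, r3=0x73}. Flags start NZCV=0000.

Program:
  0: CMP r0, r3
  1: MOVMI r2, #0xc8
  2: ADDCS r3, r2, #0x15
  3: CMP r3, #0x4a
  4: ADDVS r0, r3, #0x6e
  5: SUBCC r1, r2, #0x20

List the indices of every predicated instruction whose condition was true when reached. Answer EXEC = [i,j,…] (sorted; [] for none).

0: ✓ CMP  NZCV=1000
1: ✓ MOVMI  r2←0xc8
2: · ADDCS
3: ✓ CMP  NZCV=0010
4: · ADDVS
5: · SUBCC

EXEC = [1]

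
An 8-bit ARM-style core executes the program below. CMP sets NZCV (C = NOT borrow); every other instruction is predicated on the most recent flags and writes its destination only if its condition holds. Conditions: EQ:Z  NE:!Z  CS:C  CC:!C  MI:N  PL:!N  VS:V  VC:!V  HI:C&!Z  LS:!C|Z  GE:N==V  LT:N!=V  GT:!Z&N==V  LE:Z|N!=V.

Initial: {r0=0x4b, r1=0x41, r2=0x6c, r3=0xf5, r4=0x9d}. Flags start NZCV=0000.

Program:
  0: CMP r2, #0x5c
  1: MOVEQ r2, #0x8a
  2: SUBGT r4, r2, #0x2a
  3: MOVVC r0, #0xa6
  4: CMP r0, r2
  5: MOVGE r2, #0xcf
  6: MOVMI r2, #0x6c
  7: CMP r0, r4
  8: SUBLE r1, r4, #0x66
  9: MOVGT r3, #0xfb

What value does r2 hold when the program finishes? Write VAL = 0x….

0: ✓ CMP  NZCV=0010
1: · MOVEQ
2: ✓ SUBGT  r4←0x42
3: ✓ MOVVC  r0←0xa6
4: ✓ CMP  NZCV=0011
5: · MOVGE
6: · MOVMI
7: ✓ CMP  NZCV=0011
8: ✓ SUBLE  r1←0xdc
9: · MOVGT

VAL = 0x6c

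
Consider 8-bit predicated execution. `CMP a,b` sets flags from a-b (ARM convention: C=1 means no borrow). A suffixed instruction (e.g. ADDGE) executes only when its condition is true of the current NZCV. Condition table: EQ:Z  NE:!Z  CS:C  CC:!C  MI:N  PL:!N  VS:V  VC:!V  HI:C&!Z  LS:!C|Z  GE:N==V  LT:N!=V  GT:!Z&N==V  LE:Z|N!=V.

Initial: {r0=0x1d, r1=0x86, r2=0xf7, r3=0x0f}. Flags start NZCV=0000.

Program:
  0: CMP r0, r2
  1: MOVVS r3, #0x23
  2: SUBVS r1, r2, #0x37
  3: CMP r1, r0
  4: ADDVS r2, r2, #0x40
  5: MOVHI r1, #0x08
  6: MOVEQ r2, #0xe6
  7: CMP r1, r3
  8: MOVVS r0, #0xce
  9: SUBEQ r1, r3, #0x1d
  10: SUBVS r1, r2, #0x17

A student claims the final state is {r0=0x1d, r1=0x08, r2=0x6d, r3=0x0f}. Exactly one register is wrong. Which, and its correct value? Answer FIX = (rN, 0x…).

FIX = (r2, 0x37)

0: ✓ CMP  NZCV=0000
1: · MOVVS
2: · SUBVS
3: ✓ CMP  NZCV=0011
4: ✓ ADDVS  r2←0x37
5: ✓ MOVHI  r1←0x08
6: · MOVEQ
7: ✓ CMP  NZCV=1000
8: · MOVVS
9: · SUBEQ
10: · SUBVS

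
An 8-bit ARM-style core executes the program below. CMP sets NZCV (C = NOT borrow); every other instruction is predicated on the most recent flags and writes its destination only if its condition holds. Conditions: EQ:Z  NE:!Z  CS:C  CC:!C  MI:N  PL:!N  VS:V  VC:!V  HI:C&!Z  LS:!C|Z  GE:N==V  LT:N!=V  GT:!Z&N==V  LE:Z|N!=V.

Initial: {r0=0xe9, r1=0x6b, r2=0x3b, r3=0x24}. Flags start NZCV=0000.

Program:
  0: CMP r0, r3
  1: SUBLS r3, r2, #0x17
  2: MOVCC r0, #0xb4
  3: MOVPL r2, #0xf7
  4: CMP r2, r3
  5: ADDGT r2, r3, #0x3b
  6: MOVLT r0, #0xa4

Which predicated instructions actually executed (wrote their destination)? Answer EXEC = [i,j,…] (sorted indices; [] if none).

EXEC = [5]

[0] flags=1010 → (cmp)
[1] flags=1010 LS?F → skip
[2] flags=1010 CC?F → skip
[3] flags=1010 PL?F → skip
[4] flags=0010 → (cmp)
[5] flags=0010 GT?T → r2=0x5f
[6] flags=0010 LT?F → skip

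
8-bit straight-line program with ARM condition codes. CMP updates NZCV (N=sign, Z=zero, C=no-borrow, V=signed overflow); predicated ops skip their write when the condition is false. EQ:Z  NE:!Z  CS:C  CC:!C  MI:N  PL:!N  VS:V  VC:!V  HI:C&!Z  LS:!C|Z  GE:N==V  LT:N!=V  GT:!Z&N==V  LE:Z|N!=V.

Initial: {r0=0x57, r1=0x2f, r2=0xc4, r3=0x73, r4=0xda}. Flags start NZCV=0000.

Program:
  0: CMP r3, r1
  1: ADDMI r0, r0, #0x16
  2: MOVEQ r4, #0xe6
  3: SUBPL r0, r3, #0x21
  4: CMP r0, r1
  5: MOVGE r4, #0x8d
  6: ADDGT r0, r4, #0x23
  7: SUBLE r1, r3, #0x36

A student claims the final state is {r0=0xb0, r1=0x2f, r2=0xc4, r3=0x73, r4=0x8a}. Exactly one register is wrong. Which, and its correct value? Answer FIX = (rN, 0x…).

FIX = (r4, 0x8d)

0: ✓ CMP  NZCV=0010
1: · ADDMI
2: · MOVEQ
3: ✓ SUBPL  r0←0x52
4: ✓ CMP  NZCV=0010
5: ✓ MOVGE  r4←0x8d
6: ✓ ADDGT  r0←0xb0
7: · SUBLE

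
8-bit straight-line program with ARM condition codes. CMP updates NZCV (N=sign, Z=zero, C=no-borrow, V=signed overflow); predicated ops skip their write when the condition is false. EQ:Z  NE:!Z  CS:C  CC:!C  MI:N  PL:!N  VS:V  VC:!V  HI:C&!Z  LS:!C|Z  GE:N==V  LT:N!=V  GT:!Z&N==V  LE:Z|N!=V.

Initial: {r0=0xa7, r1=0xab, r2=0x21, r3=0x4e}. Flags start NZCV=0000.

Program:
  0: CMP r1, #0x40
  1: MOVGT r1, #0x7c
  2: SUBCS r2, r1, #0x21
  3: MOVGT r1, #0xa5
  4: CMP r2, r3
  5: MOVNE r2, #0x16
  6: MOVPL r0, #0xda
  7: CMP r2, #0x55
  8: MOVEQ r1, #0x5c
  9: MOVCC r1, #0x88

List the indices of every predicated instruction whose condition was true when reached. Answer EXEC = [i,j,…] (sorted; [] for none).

[0] flags=0011 → (cmp)
[1] flags=0011 GT?F → skip
[2] flags=0011 CS?T → r2=0x8a
[3] flags=0011 GT?F → skip
[4] flags=0011 → (cmp)
[5] flags=0011 NE?T → r2=0x16
[6] flags=0011 PL?T → r0=0xda
[7] flags=1000 → (cmp)
[8] flags=1000 EQ?F → skip
[9] flags=1000 CC?T → r1=0x88

EXEC = [2,5,6,9]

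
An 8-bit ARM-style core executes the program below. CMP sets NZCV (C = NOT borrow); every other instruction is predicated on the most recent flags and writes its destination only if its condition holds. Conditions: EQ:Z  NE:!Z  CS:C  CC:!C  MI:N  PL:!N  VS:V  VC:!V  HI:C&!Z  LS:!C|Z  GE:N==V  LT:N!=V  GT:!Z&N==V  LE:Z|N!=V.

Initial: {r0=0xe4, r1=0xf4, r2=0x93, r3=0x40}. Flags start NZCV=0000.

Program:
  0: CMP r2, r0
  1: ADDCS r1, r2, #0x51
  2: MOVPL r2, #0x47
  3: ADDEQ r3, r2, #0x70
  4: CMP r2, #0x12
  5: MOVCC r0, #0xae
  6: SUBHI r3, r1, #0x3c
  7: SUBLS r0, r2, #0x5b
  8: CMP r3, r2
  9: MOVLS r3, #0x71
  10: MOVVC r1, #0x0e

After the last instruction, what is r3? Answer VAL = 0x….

0: ✓ CMP  NZCV=1000
1: · ADDCS
2: · MOVPL
3: · ADDEQ
4: ✓ CMP  NZCV=1010
5: · MOVCC
6: ✓ SUBHI  r3←0xb8
7: · SUBLS
8: ✓ CMP  NZCV=0010
9: · MOVLS
10: ✓ MOVVC  r1←0x0e

VAL = 0xb8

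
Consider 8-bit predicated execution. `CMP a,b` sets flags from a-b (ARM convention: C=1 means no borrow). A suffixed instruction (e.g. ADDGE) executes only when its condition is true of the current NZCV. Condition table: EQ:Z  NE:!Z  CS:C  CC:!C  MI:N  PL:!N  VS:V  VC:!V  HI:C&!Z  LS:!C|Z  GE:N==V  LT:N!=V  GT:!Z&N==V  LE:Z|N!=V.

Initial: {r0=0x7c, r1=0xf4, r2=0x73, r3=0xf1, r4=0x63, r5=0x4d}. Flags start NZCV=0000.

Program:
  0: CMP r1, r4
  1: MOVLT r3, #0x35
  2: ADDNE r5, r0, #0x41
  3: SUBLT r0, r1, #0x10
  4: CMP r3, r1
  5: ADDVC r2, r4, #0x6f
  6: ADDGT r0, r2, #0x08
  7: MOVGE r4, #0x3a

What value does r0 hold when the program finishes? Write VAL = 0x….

[0] flags=1010 → (cmp)
[1] flags=1010 LT?T → r3=0x35
[2] flags=1010 NE?T → r5=0xbd
[3] flags=1010 LT?T → r0=0xe4
[4] flags=0000 → (cmp)
[5] flags=0000 VC?T → r2=0xd2
[6] flags=0000 GT?T → r0=0xda
[7] flags=0000 GE?T → r4=0x3a

VAL = 0xda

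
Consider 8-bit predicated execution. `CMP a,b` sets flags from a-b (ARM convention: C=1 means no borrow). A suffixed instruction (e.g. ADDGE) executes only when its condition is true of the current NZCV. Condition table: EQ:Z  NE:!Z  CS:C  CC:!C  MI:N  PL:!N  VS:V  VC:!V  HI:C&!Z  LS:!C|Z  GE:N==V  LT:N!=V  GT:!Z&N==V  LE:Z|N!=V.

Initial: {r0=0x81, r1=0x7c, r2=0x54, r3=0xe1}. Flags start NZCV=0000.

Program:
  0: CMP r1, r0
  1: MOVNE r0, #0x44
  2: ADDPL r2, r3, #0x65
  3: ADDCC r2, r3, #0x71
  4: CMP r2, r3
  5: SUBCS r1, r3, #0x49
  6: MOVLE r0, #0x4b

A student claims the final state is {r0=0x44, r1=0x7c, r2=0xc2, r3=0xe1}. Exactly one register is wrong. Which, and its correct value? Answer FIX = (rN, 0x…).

0: ✓ CMP  NZCV=1001
1: ✓ MOVNE  r0←0x44
2: · ADDPL
3: ✓ ADDCC  r2←0x52
4: ✓ CMP  NZCV=0000
5: · SUBCS
6: · MOVLE

FIX = (r2, 0x52)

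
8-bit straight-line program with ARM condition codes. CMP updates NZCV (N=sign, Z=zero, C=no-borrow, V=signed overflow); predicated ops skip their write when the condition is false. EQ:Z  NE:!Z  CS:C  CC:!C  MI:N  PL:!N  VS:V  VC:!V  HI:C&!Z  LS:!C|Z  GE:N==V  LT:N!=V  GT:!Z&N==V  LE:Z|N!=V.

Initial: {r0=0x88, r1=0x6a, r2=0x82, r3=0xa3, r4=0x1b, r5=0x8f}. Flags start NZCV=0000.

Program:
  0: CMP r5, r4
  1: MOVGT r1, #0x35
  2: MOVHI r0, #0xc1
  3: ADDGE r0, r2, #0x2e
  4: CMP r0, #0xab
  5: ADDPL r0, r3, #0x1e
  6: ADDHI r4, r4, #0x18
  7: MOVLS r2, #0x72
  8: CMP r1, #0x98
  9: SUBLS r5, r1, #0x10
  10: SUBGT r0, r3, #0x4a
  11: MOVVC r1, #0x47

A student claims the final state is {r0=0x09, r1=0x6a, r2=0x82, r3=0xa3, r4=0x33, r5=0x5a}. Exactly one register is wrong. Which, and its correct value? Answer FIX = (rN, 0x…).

0: ✓ CMP  NZCV=0011
1: · MOVGT
2: ✓ MOVHI  r0←0xc1
3: · ADDGE
4: ✓ CMP  NZCV=0010
5: ✓ ADDPL  r0←0xc1
6: ✓ ADDHI  r4←0x33
7: · MOVLS
8: ✓ CMP  NZCV=1001
9: ✓ SUBLS  r5←0x5a
10: ✓ SUBGT  r0←0x59
11: · MOVVC

FIX = (r0, 0x59)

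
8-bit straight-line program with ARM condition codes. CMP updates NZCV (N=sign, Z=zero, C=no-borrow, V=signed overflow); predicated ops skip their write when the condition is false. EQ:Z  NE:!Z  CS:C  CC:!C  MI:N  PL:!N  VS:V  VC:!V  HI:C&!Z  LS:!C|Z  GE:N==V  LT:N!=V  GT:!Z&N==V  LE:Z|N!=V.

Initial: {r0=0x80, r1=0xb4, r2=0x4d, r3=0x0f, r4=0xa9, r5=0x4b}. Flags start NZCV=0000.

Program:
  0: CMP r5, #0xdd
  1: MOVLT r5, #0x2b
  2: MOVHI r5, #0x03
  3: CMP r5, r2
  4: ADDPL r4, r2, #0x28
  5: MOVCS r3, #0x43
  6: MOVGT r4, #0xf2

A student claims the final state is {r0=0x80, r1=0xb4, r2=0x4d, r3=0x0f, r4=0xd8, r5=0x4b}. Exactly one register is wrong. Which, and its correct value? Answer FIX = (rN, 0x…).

0: ✓ CMP  NZCV=0000
1: · MOVLT
2: · MOVHI
3: ✓ CMP  NZCV=1000
4: · ADDPL
5: · MOVCS
6: · MOVGT

FIX = (r4, 0xa9)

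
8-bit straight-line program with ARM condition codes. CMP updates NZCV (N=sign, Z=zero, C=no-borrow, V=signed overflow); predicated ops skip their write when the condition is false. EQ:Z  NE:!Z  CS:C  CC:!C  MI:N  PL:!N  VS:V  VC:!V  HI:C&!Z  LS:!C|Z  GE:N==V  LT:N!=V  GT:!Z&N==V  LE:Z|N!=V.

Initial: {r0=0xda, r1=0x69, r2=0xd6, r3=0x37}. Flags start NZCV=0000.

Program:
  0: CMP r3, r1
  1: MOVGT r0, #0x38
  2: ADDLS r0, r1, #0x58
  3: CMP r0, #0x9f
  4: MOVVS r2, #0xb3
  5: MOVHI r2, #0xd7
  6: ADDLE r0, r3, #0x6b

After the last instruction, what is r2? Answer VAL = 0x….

VAL = 0xd7

0: ✓ CMP  NZCV=1000
1: · MOVGT
2: ✓ ADDLS  r0←0xc1
3: ✓ CMP  NZCV=0010
4: · MOVVS
5: ✓ MOVHI  r2←0xd7
6: · ADDLE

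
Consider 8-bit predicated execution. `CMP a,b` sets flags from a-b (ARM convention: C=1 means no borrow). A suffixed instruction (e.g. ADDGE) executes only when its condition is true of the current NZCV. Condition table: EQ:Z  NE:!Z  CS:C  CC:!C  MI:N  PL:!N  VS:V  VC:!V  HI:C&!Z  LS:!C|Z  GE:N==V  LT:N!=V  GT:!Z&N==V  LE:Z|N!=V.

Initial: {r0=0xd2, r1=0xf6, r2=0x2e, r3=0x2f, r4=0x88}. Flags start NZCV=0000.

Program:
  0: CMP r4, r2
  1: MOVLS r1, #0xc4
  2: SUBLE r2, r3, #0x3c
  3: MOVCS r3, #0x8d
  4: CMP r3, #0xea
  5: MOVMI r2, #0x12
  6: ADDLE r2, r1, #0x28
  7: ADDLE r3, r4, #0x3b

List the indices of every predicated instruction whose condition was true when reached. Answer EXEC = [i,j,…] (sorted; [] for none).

0: ✓ CMP  NZCV=0011
1: · MOVLS
2: ✓ SUBLE  r2←0xf3
3: ✓ MOVCS  r3←0x8d
4: ✓ CMP  NZCV=1000
5: ✓ MOVMI  r2←0x12
6: ✓ ADDLE  r2←0x1e
7: ✓ ADDLE  r3←0xc3

EXEC = [2,3,5,6,7]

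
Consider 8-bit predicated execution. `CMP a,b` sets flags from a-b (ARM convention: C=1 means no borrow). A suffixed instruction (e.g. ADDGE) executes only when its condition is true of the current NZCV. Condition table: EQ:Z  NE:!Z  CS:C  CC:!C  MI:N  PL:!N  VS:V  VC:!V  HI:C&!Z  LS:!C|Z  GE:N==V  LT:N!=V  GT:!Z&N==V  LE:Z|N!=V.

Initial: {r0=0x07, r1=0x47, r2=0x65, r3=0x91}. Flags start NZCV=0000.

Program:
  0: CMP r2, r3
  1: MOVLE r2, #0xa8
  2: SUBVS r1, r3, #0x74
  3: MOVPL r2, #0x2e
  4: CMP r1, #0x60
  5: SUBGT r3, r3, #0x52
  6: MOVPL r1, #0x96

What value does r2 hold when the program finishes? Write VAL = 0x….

VAL = 0x65

0: ✓ CMP  NZCV=1001
1: · MOVLE
2: ✓ SUBVS  r1←0x1d
3: · MOVPL
4: ✓ CMP  NZCV=1000
5: · SUBGT
6: · MOVPL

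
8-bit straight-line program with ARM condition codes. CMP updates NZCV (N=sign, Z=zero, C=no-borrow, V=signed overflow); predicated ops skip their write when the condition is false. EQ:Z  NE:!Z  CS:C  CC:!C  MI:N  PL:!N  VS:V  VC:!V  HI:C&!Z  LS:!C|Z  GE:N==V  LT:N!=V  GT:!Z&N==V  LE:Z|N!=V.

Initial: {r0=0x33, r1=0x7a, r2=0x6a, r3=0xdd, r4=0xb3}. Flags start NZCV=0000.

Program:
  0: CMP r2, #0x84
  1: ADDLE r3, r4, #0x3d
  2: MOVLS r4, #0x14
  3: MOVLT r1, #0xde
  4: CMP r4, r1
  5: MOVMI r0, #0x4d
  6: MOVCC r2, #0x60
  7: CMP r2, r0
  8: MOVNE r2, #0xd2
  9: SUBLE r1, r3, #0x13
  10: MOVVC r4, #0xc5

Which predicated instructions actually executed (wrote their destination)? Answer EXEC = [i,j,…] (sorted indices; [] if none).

EXEC = [2,5,6,8,10]

0: ✓ CMP  NZCV=1001
1: · ADDLE
2: ✓ MOVLS  r4←0x14
3: · MOVLT
4: ✓ CMP  NZCV=1000
5: ✓ MOVMI  r0←0x4d
6: ✓ MOVCC  r2←0x60
7: ✓ CMP  NZCV=0010
8: ✓ MOVNE  r2←0xd2
9: · SUBLE
10: ✓ MOVVC  r4←0xc5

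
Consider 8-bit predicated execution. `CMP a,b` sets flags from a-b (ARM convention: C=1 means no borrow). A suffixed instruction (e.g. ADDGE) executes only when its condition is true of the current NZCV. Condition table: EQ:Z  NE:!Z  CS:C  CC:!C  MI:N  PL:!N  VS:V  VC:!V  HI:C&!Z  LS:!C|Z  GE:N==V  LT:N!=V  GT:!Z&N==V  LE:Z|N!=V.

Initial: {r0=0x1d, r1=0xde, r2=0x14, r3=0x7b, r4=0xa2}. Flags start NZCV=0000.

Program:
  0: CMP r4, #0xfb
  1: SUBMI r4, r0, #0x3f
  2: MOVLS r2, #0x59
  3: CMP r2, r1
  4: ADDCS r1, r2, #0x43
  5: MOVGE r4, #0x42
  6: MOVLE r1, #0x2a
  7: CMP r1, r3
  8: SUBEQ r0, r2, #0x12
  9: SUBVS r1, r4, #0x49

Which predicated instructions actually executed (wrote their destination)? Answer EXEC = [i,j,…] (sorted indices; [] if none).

EXEC = [1,2,5,9]

[0] flags=1000 → (cmp)
[1] flags=1000 MI?T → r4=0xde
[2] flags=1000 LS?T → r2=0x59
[3] flags=0000 → (cmp)
[4] flags=0000 CS?F → skip
[5] flags=0000 GE?T → r4=0x42
[6] flags=0000 LE?F → skip
[7] flags=0011 → (cmp)
[8] flags=0011 EQ?F → skip
[9] flags=0011 VS?T → r1=0xf9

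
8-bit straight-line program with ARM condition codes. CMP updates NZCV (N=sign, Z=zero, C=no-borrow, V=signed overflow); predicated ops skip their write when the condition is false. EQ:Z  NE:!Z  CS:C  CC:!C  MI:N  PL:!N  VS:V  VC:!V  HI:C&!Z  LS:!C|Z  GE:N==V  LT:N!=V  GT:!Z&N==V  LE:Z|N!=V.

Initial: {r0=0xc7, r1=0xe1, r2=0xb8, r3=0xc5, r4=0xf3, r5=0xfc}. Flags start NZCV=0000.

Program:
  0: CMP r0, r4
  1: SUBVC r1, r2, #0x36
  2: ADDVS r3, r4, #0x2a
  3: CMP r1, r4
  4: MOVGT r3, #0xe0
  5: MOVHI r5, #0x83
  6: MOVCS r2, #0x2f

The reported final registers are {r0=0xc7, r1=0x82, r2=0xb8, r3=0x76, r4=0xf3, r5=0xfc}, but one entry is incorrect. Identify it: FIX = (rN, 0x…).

[0] flags=1000 → (cmp)
[1] flags=1000 VC?T → r1=0x82
[2] flags=1000 VS?F → skip
[3] flags=1000 → (cmp)
[4] flags=1000 GT?F → skip
[5] flags=1000 HI?F → skip
[6] flags=1000 CS?F → skip

FIX = (r3, 0xc5)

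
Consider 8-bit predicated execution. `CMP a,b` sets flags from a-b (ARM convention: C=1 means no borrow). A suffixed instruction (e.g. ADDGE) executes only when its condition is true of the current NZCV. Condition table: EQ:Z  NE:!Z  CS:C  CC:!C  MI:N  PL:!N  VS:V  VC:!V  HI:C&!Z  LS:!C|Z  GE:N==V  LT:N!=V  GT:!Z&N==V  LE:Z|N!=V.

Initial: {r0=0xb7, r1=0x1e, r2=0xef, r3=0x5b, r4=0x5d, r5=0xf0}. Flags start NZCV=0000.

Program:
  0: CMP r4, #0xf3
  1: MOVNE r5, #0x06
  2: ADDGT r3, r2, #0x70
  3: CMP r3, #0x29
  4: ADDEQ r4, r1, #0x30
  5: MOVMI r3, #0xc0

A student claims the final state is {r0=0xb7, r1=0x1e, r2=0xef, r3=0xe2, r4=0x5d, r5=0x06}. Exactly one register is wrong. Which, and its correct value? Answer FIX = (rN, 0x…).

[0] flags=0000 → (cmp)
[1] flags=0000 NE?T → r5=0x06
[2] flags=0000 GT?T → r3=0x5f
[3] flags=0010 → (cmp)
[4] flags=0010 EQ?F → skip
[5] flags=0010 MI?F → skip

FIX = (r3, 0x5f)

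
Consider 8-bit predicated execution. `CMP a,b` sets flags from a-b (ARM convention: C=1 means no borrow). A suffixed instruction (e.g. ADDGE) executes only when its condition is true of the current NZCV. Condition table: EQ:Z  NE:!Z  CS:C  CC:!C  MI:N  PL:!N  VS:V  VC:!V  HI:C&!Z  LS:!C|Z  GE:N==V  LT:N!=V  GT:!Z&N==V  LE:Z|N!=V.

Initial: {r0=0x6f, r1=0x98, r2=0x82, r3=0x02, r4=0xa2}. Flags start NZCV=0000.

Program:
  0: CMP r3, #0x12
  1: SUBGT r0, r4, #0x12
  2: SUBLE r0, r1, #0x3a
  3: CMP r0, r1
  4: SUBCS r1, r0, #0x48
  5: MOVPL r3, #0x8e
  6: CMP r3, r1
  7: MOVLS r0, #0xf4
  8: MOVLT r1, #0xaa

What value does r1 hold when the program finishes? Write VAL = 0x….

0: ✓ CMP  NZCV=1000
1: · SUBGT
2: ✓ SUBLE  r0←0x5e
3: ✓ CMP  NZCV=1001
4: · SUBCS
5: · MOVPL
6: ✓ CMP  NZCV=0000
7: ✓ MOVLS  r0←0xf4
8: · MOVLT

VAL = 0x98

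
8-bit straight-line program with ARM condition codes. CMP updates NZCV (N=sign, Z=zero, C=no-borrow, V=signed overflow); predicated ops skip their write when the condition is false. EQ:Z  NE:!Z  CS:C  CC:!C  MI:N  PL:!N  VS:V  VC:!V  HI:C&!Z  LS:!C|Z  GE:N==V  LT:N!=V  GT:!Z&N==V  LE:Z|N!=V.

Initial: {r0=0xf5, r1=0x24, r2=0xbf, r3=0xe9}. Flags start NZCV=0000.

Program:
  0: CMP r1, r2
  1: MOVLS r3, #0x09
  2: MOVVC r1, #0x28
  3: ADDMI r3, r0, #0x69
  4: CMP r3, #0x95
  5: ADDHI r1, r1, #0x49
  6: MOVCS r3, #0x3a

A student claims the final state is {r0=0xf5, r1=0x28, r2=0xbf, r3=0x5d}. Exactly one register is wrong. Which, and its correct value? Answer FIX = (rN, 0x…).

FIX = (r3, 0x09)

0: ✓ CMP  NZCV=0000
1: ✓ MOVLS  r3←0x09
2: ✓ MOVVC  r1←0x28
3: · ADDMI
4: ✓ CMP  NZCV=0000
5: · ADDHI
6: · MOVCS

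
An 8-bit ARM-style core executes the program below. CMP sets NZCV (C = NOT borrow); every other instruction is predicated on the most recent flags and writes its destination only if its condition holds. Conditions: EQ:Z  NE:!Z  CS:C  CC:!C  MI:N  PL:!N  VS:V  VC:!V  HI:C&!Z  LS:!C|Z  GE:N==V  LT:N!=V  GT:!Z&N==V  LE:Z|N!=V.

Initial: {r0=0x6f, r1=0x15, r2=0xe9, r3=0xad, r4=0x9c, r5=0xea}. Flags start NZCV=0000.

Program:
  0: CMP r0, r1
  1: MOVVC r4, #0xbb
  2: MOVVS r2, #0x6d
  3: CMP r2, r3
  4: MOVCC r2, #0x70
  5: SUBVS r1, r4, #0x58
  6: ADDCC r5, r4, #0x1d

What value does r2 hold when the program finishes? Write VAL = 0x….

VAL = 0xe9

0: ✓ CMP  NZCV=0010
1: ✓ MOVVC  r4←0xbb
2: · MOVVS
3: ✓ CMP  NZCV=0010
4: · MOVCC
5: · SUBVS
6: · ADDCC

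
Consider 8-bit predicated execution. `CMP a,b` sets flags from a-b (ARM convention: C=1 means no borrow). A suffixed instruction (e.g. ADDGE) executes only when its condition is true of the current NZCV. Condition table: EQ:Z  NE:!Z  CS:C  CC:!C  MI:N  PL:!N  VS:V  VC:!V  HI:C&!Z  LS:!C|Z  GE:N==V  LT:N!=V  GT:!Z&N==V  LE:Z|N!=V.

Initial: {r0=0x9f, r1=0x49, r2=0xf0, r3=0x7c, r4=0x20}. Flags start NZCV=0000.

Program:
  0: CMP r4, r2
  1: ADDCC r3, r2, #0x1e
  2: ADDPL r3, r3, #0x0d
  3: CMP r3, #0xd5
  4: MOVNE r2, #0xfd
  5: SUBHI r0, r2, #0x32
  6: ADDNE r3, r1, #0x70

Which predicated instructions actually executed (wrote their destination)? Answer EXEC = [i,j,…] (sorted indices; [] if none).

0: ✓ CMP  NZCV=0000
1: ✓ ADDCC  r3←0x0e
2: ✓ ADDPL  r3←0x1b
3: ✓ CMP  NZCV=0000
4: ✓ MOVNE  r2←0xfd
5: · SUBHI
6: ✓ ADDNE  r3←0xb9

EXEC = [1,2,4,6]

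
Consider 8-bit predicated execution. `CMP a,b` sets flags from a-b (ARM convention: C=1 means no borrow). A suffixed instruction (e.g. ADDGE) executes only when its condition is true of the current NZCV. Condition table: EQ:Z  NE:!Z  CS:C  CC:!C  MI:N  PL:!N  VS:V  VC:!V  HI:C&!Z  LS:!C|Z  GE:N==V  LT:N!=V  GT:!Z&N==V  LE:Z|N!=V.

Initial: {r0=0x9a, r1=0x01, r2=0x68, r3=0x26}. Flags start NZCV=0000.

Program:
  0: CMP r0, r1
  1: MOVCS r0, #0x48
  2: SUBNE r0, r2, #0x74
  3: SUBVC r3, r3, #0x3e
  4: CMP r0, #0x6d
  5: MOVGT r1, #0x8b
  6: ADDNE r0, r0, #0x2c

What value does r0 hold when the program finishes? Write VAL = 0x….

0: ✓ CMP  NZCV=1010
1: ✓ MOVCS  r0←0x48
2: ✓ SUBNE  r0←0xf4
3: ✓ SUBVC  r3←0xe8
4: ✓ CMP  NZCV=1010
5: · MOVGT
6: ✓ ADDNE  r0←0x20

VAL = 0x20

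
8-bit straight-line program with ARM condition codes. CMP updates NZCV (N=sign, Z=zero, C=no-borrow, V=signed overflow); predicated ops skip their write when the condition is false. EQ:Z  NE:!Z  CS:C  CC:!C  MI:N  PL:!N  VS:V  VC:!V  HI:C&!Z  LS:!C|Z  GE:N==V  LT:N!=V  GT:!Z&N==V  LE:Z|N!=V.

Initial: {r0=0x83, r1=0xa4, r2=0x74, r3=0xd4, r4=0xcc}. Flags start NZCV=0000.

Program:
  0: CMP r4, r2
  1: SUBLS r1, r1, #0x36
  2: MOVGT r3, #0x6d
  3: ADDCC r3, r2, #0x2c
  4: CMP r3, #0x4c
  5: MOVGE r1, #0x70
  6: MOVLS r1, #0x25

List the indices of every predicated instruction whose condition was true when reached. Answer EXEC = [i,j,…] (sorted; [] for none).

EXEC = []

[0] flags=0011 → (cmp)
[1] flags=0011 LS?F → skip
[2] flags=0011 GT?F → skip
[3] flags=0011 CC?F → skip
[4] flags=1010 → (cmp)
[5] flags=1010 GE?F → skip
[6] flags=1010 LS?F → skip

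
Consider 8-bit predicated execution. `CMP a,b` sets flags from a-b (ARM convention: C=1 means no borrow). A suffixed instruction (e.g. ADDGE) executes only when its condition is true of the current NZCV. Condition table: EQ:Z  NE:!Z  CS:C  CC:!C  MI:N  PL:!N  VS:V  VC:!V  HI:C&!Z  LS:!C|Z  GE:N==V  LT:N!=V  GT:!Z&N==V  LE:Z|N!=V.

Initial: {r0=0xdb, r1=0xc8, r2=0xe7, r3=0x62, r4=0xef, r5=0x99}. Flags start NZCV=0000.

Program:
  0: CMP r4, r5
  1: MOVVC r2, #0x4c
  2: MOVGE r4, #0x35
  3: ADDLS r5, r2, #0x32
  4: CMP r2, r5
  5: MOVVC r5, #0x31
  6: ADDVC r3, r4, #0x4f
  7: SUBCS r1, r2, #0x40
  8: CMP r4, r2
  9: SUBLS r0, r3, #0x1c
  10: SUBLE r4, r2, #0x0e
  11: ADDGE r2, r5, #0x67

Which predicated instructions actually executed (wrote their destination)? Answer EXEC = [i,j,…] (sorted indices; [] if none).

EXEC = [1,2,9,10]

0: ✓ CMP  NZCV=0010
1: ✓ MOVVC  r2←0x4c
2: ✓ MOVGE  r4←0x35
3: · ADDLS
4: ✓ CMP  NZCV=1001
5: · MOVVC
6: · ADDVC
7: · SUBCS
8: ✓ CMP  NZCV=1000
9: ✓ SUBLS  r0←0x46
10: ✓ SUBLE  r4←0x3e
11: · ADDGE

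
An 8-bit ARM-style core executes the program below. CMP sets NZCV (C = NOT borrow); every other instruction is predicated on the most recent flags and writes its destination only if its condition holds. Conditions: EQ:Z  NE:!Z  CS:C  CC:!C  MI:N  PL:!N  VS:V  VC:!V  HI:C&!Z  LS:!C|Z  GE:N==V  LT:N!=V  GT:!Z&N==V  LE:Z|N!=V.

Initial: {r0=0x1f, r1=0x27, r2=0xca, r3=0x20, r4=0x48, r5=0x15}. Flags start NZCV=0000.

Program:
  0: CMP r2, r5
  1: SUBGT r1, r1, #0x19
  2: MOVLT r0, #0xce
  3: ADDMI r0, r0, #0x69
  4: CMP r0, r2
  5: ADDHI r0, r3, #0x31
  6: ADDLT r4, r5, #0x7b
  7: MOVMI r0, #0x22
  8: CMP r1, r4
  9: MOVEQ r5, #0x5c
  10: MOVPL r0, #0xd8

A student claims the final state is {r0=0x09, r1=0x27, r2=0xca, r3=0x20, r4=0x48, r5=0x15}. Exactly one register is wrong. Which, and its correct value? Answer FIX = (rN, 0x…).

FIX = (r0, 0x37)

0: ✓ CMP  NZCV=1010
1: · SUBGT
2: ✓ MOVLT  r0←0xce
3: ✓ ADDMI  r0←0x37
4: ✓ CMP  NZCV=0000
5: · ADDHI
6: · ADDLT
7: · MOVMI
8: ✓ CMP  NZCV=1000
9: · MOVEQ
10: · MOVPL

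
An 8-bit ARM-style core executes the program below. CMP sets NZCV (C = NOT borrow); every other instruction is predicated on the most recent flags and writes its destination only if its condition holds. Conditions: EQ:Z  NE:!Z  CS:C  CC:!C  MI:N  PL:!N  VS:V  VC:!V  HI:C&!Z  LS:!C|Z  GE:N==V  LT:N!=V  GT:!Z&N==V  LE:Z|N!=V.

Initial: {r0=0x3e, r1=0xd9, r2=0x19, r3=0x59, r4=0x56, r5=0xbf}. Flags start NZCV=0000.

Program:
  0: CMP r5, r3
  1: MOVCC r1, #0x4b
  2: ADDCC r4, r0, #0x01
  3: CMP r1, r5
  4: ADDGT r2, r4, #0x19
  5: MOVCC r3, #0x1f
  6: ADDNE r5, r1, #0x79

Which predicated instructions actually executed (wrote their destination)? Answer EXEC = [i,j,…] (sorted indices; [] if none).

[0] flags=0011 → (cmp)
[1] flags=0011 CC?F → skip
[2] flags=0011 CC?F → skip
[3] flags=0010 → (cmp)
[4] flags=0010 GT?T → r2=0x6f
[5] flags=0010 CC?F → skip
[6] flags=0010 NE?T → r5=0x52

EXEC = [4,6]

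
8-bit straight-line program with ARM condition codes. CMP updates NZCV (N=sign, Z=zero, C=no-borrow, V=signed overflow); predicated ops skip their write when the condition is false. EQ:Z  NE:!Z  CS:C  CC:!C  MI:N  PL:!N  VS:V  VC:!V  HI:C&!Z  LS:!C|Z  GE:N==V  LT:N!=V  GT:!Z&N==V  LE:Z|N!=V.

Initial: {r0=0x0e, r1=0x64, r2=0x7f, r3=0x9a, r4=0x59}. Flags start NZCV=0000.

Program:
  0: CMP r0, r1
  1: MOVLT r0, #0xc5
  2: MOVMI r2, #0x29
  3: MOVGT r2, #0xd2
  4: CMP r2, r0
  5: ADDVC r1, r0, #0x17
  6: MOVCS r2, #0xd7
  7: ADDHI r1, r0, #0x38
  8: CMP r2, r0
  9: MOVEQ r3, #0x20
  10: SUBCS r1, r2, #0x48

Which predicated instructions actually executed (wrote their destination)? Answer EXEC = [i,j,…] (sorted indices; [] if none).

EXEC = [1,2,5]

[0] flags=1000 → (cmp)
[1] flags=1000 LT?T → r0=0xc5
[2] flags=1000 MI?T → r2=0x29
[3] flags=1000 GT?F → skip
[4] flags=0000 → (cmp)
[5] flags=0000 VC?T → r1=0xdc
[6] flags=0000 CS?F → skip
[7] flags=0000 HI?F → skip
[8] flags=0000 → (cmp)
[9] flags=0000 EQ?F → skip
[10] flags=0000 CS?F → skip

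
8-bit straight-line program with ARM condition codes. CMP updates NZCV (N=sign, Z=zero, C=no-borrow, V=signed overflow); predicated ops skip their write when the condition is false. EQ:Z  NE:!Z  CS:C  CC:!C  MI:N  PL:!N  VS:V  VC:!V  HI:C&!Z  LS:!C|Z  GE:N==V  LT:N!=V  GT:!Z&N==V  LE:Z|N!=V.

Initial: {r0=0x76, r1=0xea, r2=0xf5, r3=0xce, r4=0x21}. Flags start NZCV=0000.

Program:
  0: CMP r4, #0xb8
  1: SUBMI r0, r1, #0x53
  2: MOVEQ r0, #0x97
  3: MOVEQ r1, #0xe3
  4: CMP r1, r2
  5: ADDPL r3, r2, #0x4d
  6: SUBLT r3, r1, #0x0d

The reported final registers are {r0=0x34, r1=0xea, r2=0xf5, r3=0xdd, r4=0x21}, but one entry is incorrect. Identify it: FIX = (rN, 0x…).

FIX = (r0, 0x76)

0: ✓ CMP  NZCV=0000
1: · SUBMI
2: · MOVEQ
3: · MOVEQ
4: ✓ CMP  NZCV=1000
5: · ADDPL
6: ✓ SUBLT  r3←0xdd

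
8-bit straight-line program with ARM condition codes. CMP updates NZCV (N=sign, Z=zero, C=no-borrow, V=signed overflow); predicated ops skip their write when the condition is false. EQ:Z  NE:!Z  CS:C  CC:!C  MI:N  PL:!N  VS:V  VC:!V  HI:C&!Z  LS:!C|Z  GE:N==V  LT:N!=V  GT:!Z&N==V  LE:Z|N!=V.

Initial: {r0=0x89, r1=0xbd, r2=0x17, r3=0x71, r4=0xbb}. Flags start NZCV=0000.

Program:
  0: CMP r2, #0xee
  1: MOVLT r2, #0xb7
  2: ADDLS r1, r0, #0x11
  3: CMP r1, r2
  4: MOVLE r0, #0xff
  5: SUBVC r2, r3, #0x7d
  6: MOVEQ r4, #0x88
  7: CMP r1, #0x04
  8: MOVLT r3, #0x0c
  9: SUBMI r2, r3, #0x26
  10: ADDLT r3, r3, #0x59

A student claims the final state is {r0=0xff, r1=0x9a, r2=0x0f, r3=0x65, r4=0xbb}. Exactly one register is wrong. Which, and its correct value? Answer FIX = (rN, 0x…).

[0] flags=0000 → (cmp)
[1] flags=0000 LT?F → skip
[2] flags=0000 LS?T → r1=0x9a
[3] flags=1010 → (cmp)
[4] flags=1010 LE?T → r0=0xff
[5] flags=1010 VC?T → r2=0xf4
[6] flags=1010 EQ?F → skip
[7] flags=1010 → (cmp)
[8] flags=1010 LT?T → r3=0x0c
[9] flags=1010 MI?T → r2=0xe6
[10] flags=1010 LT?T → r3=0x65

FIX = (r2, 0xe6)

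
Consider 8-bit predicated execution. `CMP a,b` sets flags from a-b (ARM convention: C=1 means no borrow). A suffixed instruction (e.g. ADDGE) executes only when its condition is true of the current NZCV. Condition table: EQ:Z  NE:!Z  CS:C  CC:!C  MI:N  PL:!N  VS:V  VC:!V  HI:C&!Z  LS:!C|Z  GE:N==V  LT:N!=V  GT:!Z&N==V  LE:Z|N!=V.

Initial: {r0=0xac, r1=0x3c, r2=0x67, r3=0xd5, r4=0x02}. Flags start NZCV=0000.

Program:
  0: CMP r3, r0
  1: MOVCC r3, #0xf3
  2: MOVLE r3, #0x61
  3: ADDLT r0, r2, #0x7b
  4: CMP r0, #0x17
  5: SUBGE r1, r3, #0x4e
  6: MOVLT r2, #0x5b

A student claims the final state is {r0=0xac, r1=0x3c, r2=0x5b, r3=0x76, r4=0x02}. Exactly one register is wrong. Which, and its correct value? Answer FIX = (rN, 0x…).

FIX = (r3, 0xd5)

0: ✓ CMP  NZCV=0010
1: · MOVCC
2: · MOVLE
3: · ADDLT
4: ✓ CMP  NZCV=1010
5: · SUBGE
6: ✓ MOVLT  r2←0x5b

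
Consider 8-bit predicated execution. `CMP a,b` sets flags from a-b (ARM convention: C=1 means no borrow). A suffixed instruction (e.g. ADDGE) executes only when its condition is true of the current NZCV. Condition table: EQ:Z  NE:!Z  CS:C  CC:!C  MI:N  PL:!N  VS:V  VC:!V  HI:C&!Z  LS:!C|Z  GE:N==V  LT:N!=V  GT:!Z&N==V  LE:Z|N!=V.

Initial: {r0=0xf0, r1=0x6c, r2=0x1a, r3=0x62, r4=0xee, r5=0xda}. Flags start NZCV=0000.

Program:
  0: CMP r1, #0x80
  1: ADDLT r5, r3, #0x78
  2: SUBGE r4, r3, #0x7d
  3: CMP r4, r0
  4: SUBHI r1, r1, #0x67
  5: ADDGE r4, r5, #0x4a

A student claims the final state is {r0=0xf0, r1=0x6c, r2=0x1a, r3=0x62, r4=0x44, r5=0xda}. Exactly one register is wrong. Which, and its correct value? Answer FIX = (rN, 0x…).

FIX = (r4, 0xe5)

0: ✓ CMP  NZCV=1001
1: · ADDLT
2: ✓ SUBGE  r4←0xe5
3: ✓ CMP  NZCV=1000
4: · SUBHI
5: · ADDGE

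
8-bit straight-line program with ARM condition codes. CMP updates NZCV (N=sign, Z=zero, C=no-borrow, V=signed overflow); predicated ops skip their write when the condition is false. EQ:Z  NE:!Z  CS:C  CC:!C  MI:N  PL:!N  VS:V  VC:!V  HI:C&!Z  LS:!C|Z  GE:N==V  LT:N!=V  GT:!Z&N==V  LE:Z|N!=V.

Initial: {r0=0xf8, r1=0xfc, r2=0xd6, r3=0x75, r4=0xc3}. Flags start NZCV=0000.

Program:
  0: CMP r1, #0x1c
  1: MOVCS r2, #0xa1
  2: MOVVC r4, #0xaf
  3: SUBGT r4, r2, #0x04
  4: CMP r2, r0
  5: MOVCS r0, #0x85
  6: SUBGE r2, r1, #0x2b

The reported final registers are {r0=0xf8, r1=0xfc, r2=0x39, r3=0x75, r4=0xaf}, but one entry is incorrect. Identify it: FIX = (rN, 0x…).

0: ✓ CMP  NZCV=1010
1: ✓ MOVCS  r2←0xa1
2: ✓ MOVVC  r4←0xaf
3: · SUBGT
4: ✓ CMP  NZCV=1000
5: · MOVCS
6: · SUBGE

FIX = (r2, 0xa1)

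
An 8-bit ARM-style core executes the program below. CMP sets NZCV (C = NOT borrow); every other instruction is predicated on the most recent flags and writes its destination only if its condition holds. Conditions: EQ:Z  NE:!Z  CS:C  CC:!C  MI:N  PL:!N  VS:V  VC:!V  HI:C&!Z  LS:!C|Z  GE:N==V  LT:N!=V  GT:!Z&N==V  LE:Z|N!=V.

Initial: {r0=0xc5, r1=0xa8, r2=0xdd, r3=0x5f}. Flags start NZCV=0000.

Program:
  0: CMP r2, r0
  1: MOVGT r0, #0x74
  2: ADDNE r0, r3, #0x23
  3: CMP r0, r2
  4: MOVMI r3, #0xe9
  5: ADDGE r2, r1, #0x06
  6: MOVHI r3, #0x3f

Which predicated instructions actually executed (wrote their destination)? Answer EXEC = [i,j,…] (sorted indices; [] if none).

[0] flags=0010 → (cmp)
[1] flags=0010 GT?T → r0=0x74
[2] flags=0010 NE?T → r0=0x82
[3] flags=1000 → (cmp)
[4] flags=1000 MI?T → r3=0xe9
[5] flags=1000 GE?F → skip
[6] flags=1000 HI?F → skip

EXEC = [1,2,4]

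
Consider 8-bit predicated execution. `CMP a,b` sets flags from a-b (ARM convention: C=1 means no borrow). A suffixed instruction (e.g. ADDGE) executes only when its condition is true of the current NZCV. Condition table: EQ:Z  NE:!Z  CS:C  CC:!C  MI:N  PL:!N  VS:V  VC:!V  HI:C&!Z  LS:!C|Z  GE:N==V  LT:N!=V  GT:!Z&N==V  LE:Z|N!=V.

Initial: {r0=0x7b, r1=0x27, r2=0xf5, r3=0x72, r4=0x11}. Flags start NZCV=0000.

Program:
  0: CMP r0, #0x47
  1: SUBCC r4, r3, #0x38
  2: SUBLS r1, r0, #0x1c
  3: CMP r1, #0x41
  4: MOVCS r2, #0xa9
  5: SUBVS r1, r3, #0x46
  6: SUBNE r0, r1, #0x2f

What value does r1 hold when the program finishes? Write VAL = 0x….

VAL = 0x27

[0] flags=0010 → (cmp)
[1] flags=0010 CC?F → skip
[2] flags=0010 LS?F → skip
[3] flags=1000 → (cmp)
[4] flags=1000 CS?F → skip
[5] flags=1000 VS?F → skip
[6] flags=1000 NE?T → r0=0xf8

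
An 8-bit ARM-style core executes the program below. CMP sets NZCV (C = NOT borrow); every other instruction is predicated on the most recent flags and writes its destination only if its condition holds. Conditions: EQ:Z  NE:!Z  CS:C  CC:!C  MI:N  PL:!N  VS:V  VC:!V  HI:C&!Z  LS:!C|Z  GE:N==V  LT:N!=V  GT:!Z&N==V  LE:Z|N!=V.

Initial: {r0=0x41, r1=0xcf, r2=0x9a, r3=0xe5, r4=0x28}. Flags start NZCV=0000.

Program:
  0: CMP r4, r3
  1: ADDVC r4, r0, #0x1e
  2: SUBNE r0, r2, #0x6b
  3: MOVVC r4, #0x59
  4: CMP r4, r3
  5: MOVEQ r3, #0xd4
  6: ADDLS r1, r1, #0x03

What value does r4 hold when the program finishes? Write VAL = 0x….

[0] flags=0000 → (cmp)
[1] flags=0000 VC?T → r4=0x5f
[2] flags=0000 NE?T → r0=0x2f
[3] flags=0000 VC?T → r4=0x59
[4] flags=0000 → (cmp)
[5] flags=0000 EQ?F → skip
[6] flags=0000 LS?T → r1=0xd2

VAL = 0x59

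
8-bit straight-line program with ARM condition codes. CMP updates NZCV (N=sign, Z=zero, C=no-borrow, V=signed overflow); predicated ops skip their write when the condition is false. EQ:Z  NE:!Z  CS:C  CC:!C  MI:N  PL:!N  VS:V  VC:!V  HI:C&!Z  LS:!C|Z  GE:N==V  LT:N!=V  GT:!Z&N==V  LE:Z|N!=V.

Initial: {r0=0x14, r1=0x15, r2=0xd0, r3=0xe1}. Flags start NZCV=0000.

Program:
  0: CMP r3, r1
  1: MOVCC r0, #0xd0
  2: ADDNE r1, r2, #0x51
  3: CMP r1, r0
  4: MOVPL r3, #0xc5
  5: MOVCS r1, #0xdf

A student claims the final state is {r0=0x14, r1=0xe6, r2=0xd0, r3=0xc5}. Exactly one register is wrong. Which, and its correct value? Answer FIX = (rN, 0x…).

FIX = (r1, 0xdf)

[0] flags=1010 → (cmp)
[1] flags=1010 CC?F → skip
[2] flags=1010 NE?T → r1=0x21
[3] flags=0010 → (cmp)
[4] flags=0010 PL?T → r3=0xc5
[5] flags=0010 CS?T → r1=0xdf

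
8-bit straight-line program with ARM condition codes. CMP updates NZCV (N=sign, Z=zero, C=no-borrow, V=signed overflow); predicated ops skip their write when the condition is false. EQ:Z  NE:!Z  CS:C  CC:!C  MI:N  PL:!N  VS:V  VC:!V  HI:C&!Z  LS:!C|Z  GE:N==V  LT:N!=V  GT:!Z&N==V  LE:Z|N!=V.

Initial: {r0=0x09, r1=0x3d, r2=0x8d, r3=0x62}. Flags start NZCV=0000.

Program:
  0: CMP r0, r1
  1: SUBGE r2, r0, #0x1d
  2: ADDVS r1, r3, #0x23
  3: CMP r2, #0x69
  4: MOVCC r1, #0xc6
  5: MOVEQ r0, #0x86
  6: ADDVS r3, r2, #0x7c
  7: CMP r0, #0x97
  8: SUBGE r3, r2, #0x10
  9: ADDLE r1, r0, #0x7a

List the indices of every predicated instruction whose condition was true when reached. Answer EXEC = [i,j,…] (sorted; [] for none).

EXEC = [6,8]

[0] flags=1000 → (cmp)
[1] flags=1000 GE?F → skip
[2] flags=1000 VS?F → skip
[3] flags=0011 → (cmp)
[4] flags=0011 CC?F → skip
[5] flags=0011 EQ?F → skip
[6] flags=0011 VS?T → r3=0x09
[7] flags=0000 → (cmp)
[8] flags=0000 GE?T → r3=0x7d
[9] flags=0000 LE?F → skip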